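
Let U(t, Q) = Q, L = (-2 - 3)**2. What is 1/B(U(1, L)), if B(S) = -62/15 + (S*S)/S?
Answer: 15/313 ≈ 0.047923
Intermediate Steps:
L = 25 (L = (-5)**2 = 25)
B(S) = -62/15 + S (B(S) = -62*1/15 + S**2/S = -62/15 + S)
1/B(U(1, L)) = 1/(-62/15 + 25) = 1/(313/15) = 15/313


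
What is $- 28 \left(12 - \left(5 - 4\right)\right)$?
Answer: $-308$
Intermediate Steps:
$- 28 \left(12 - \left(5 - 4\right)\right) = - 28 \left(12 - 1\right) = \left(-28\right) 11 = -308$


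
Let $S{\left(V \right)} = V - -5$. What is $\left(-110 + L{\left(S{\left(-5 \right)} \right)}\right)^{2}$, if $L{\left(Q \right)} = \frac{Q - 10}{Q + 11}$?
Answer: $\frac{1488400}{121} \approx 12301.0$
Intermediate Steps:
$S{\left(V \right)} = 5 + V$ ($S{\left(V \right)} = V + 5 = 5 + V$)
$L{\left(Q \right)} = \frac{-10 + Q}{11 + Q}$
$\left(-110 + L{\left(S{\left(-5 \right)} \right)}\right)^{2} = \left(-110 + \frac{-10 + \left(5 - 5\right)}{11 + \left(5 - 5\right)}\right)^{2} = \left(-110 + \frac{-10 + 0}{11 + 0}\right)^{2} = \left(-110 + \frac{1}{11} \left(-10\right)\right)^{2} = \left(-110 - \frac{10}{11}\right)^{2} = \left(- \frac{1220}{11}\right)^{2} = \frac{1488400}{121}$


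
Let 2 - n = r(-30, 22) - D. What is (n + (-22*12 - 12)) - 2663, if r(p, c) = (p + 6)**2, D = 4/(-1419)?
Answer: -4984951/1419 ≈ -3513.0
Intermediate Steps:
D = -4/1419 (D = 4*(-1/1419) = -4/1419 ≈ -0.0028189)
r(p, c) = (6 + p)**2
n = -814510/1419 (n = 2 - ((6 - 30)**2 - 1*(-4/1419)) = 2 - ((-24)**2 + 4/1419) = 2 - (576 + 4/1419) = 2 - 1*817348/1419 = 2 - 817348/1419 = -814510/1419 ≈ -574.00)
(n + (-22*12 - 12)) - 2663 = (-814510/1419 + (-22*12 - 12)) - 2663 = (-814510/1419 + (-264 - 12)) - 2663 = (-814510/1419 - 276) - 2663 = -1206154/1419 - 2663 = -4984951/1419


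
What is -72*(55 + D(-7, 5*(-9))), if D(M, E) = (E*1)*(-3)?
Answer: -13680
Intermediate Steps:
D(M, E) = -3*E (D(M, E) = E*(-3) = -3*E)
-72*(55 + D(-7, 5*(-9))) = -72*(55 - 15*(-9)) = -72*(55 - 3*(-45)) = -72*(55 + 135) = -72*190 = -13680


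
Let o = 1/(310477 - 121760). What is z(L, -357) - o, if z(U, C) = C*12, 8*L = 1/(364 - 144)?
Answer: -808463629/188717 ≈ -4284.0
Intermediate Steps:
L = 1/1760 (L = 1/(8*(364 - 144)) = (1/8)/220 = (1/8)*(1/220) = 1/1760 ≈ 0.00056818)
z(U, C) = 12*C
o = 1/188717 ≈ 5.2989e-6
z(L, -357) - o = 12*(-357) - 1*1/188717 = -4284 - 1/188717 = -808463629/188717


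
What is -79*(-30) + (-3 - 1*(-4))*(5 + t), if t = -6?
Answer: 2369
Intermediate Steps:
-79*(-30) + (-3 - 1*(-4))*(5 + t) = -79*(-30) + (-3 - 1*(-4))*(5 - 6) = 2370 + (-3 + 4)*(-1) = 2370 + 1*(-1) = 2370 - 1 = 2369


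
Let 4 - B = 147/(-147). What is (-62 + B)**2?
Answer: 3249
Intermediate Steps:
B = 5 (B = 4 - 147/(-147) = 4 - 147*(-1)/147 = 4 - 1*(-1) = 4 + 1 = 5)
(-62 + B)**2 = (-62 + 5)**2 = (-57)**2 = 3249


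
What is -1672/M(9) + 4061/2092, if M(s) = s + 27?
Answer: -837907/18828 ≈ -44.503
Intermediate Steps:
M(s) = 27 + s
-1672/M(9) + 4061/2092 = -1672/(27 + 9) + 4061/2092 = -1672/36 + 4061*(1/2092) = -1672*1/36 + 4061/2092 = -418/9 + 4061/2092 = -837907/18828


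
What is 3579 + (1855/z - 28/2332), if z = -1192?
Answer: 2486086135/694936 ≈ 3577.4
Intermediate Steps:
3579 + (1855/z - 28/2332) = 3579 + (1855/(-1192) - 28/2332) = 3579 + (1855*(-1/1192) - 28*1/2332) = 3579 + (-1855/1192 - 7/583) = 3579 - 1089809/694936 = 2486086135/694936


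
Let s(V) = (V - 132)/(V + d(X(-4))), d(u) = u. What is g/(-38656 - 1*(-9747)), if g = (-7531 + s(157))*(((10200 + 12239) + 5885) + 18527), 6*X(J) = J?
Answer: 23639435052/1936903 ≈ 12205.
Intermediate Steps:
X(J) = J/6
s(V) = (-132 + V)/(-2/3 + V) (s(V) = (V - 132)/(V + (1/6)*(-4)) = (-132 + V)/(V - 2/3) = (-132 + V)/(-2/3 + V))
g = -23639435052/67 (g = (-7531 + 3*(-132 + 157)/(-2 + 3*157))*(((10200 + 12239) + 5885) + 18527) = (-7531 + 3*25/(-2 + 471))*((22439 + 5885) + 18527) = (-7531 + 3*25/469)*(28324 + 18527) = (-7531 + 3*(1/469)*25)*46851 = (-7531 + 75/469)*46851 = -3531964/469*46851 = -23639435052/67 ≈ -3.5283e+8)
g/(-38656 - 1*(-9747)) = -23639435052/(67*(-38656 - 1*(-9747))) = -23639435052/(67*(-38656 + 9747)) = -23639435052/67/(-28909) = -23639435052/67*(-1/28909) = 23639435052/1936903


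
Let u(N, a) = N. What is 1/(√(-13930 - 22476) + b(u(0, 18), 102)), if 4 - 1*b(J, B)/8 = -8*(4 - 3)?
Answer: 48/22811 - I*√36406/45622 ≈ 0.0021042 - 0.0041823*I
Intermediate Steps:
b(J, B) = 96 (b(J, B) = 32 - (-64)*(4 - 3) = 32 - (-64) = 32 - 8*(-8) = 32 + 64 = 96)
1/(√(-13930 - 22476) + b(u(0, 18), 102)) = 1/(√(-13930 - 22476) + 96) = 1/(√(-36406) + 96) = 1/(I*√36406 + 96) = 1/(96 + I*√36406)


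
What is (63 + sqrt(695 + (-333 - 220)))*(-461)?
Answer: -29043 - 461*sqrt(142) ≈ -34536.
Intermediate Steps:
(63 + sqrt(695 + (-333 - 220)))*(-461) = (63 + sqrt(695 - 553))*(-461) = (63 + sqrt(142))*(-461) = -29043 - 461*sqrt(142)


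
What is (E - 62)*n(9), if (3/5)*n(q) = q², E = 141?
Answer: 10665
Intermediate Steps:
n(q) = 5*q²/3
(E - 62)*n(9) = (141 - 62)*((5/3)*9²) = 79*((5/3)*81) = 79*135 = 10665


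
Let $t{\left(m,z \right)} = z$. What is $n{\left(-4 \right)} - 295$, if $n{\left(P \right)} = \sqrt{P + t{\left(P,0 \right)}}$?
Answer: $-295 + 2 i \approx -295.0 + 2.0 i$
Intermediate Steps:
$n{\left(P \right)} = \sqrt{P}$ ($n{\left(P \right)} = \sqrt{P + 0} = \sqrt{P}$)
$n{\left(-4 \right)} - 295 = \sqrt{-4} - 295 = 2 i - 295 = -295 + 2 i$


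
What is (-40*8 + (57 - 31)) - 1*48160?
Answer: -48454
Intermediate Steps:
(-40*8 + (57 - 31)) - 1*48160 = (-320 + 26) - 48160 = -294 - 48160 = -48454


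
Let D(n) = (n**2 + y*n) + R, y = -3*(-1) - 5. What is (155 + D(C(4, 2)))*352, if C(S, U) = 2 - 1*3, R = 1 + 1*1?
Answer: 56320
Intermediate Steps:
y = -2 (y = 3 - 5 = -2)
R = 2 (R = 1 + 1 = 2)
C(S, U) = -1 (C(S, U) = 2 - 3 = -1)
D(n) = 2 + n**2 - 2*n (D(n) = (n**2 - 2*n) + 2 = 2 + n**2 - 2*n)
(155 + D(C(4, 2)))*352 = (155 + (2 + (-1)**2 - 2*(-1)))*352 = (155 + (2 + 1 + 2))*352 = (155 + 5)*352 = 160*352 = 56320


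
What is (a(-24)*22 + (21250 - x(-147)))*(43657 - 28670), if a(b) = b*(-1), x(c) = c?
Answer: 328589975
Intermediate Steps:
a(b) = -b
(a(-24)*22 + (21250 - x(-147)))*(43657 - 28670) = (-1*(-24)*22 + (21250 - 1*(-147)))*(43657 - 28670) = (24*22 + (21250 + 147))*14987 = (528 + 21397)*14987 = 21925*14987 = 328589975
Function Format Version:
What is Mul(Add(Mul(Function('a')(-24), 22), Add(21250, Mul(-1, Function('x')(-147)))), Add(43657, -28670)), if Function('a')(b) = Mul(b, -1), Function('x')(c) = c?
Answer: 328589975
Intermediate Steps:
Function('a')(b) = Mul(-1, b)
Mul(Add(Mul(Function('a')(-24), 22), Add(21250, Mul(-1, Function('x')(-147)))), Add(43657, -28670)) = Mul(Add(Mul(Mul(-1, -24), 22), Add(21250, Mul(-1, -147))), Add(43657, -28670)) = Mul(Add(Mul(24, 22), Add(21250, 147)), 14987) = Mul(Add(528, 21397), 14987) = Mul(21925, 14987) = 328589975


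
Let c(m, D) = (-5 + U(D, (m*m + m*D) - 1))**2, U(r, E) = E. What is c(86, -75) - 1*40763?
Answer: 842837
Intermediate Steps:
c(m, D) = (-6 + m**2 + D*m)**2 (c(m, D) = (-5 + ((m*m + m*D) - 1))**2 = (-5 + ((m**2 + D*m) - 1))**2 = (-5 + (-1 + m**2 + D*m))**2 = (-6 + m**2 + D*m)**2)
c(86, -75) - 1*40763 = (-6 + 86**2 - 75*86)**2 - 1*40763 = (-6 + 7396 - 6450)**2 - 40763 = 940**2 - 40763 = 883600 - 40763 = 842837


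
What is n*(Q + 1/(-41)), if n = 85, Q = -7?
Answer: -24480/41 ≈ -597.07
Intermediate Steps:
n*(Q + 1/(-41)) = 85*(-7 + 1/(-41)) = 85*(-7 - 1/41) = 85*(-288/41) = -24480/41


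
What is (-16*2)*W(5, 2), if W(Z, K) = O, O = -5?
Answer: 160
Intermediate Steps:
W(Z, K) = -5
(-16*2)*W(5, 2) = -16*2*(-5) = -32*(-5) = 160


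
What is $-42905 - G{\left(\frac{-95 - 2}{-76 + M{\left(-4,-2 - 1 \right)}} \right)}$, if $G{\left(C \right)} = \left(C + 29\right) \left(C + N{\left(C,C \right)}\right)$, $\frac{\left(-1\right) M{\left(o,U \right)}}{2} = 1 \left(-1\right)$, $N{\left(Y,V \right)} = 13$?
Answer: $- \frac{237323117}{5476} \approx -43339.0$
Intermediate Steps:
$M{\left(o,U \right)} = 2$ ($M{\left(o,U \right)} = - 2 \cdot 1 \left(-1\right) = \left(-2\right) \left(-1\right) = 2$)
$G{\left(C \right)} = \left(13 + C\right) \left(29 + C\right)$ ($G{\left(C \right)} = \left(C + 29\right) \left(C + 13\right) = \left(29 + C\right) \left(13 + C\right) = \left(13 + C\right) \left(29 + C\right)$)
$-42905 - G{\left(\frac{-95 - 2}{-76 + M{\left(-4,-2 - 1 \right)}} \right)} = -42905 - \left(377 + \left(\frac{-95 - 2}{-76 + 2}\right)^{2} + 42 \frac{-95 - 2}{-76 + 2}\right) = -42905 - \left(377 + \left(- \frac{97}{-74}\right)^{2} + 42 \left(- \frac{97}{-74}\right)\right) = -42905 - \left(377 + \left(\left(-97\right) \left(- \frac{1}{74}\right)\right)^{2} + 42 \left(\left(-97\right) \left(- \frac{1}{74}\right)\right)\right) = -42905 - \left(377 + \left(\frac{97}{74}\right)^{2} + 42 \cdot \frac{97}{74}\right) = -42905 - \left(377 + \frac{9409}{5476} + \frac{2037}{37}\right) = -42905 - \frac{2375337}{5476} = - \frac{237323117}{5476}$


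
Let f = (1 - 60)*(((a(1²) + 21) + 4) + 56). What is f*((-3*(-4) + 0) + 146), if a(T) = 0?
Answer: -755082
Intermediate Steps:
f = -4779 (f = (1 - 60)*(((0 + 21) + 4) + 56) = -59*((21 + 4) + 56) = -59*(25 + 56) = -59*81 = -4779)
f*((-3*(-4) + 0) + 146) = -4779*((-3*(-4) + 0) + 146) = -4779*((12 + 0) + 146) = -4779*(12 + 146) = -4779*158 = -755082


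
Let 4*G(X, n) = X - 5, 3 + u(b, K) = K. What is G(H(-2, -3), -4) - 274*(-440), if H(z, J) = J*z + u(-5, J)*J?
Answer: 482259/4 ≈ 1.2056e+5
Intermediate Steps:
u(b, K) = -3 + K
H(z, J) = J*z + J*(-3 + J) (H(z, J) = J*z + (-3 + J)*J = J*z + J*(-3 + J))
G(X, n) = -5/4 + X/4 (G(X, n) = (X - 5)/4 = (-5 + X)/4 = -5/4 + X/4)
G(H(-2, -3), -4) - 274*(-440) = (-5/4 + (-3*(-3 - 3 - 2))/4) - 274*(-440) = (-5/4 + (-3*(-8))/4) + 120560 = (-5/4 + (¼)*24) + 120560 = (-5/4 + 6) + 120560 = 19/4 + 120560 = 482259/4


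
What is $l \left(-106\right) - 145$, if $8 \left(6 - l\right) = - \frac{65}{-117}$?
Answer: $- \frac{27851}{36} \approx -773.64$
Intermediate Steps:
$l = \frac{427}{72}$ ($l = 6 - \frac{\left(-65\right) \frac{1}{-117}}{8} = 6 - \frac{\left(-65\right) \left(- \frac{1}{117}\right)}{8} = 6 - \frac{5}{72} = \frac{427}{72} \approx 5.9306$)
$l \left(-106\right) - 145 = \frac{427}{72} \left(-106\right) - 145 = - \frac{22631}{36} - 145 = - \frac{27851}{36}$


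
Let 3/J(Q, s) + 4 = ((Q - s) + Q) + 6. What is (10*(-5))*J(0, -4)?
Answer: -25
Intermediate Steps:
J(Q, s) = 3/(2 - s + 2*Q) (J(Q, s) = 3/(-4 + (((Q - s) + Q) + 6)) = 3/(-4 + ((-s + 2*Q) + 6)) = 3/(-4 + (6 - s + 2*Q)) = 3/(2 - s + 2*Q))
(10*(-5))*J(0, -4) = (10*(-5))*(3/(2 - 1*(-4) + 2*0)) = -150/(2 + 4 + 0) = -150/6 = -50*1/2 = -25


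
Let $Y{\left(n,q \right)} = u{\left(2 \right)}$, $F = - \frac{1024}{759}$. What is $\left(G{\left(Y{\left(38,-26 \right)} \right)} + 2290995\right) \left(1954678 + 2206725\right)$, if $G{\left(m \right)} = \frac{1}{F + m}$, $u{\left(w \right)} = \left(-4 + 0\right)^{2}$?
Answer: $\frac{106015341700258077}{11120} \approx 9.5338 \cdot 10^{12}$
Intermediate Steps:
$F = - \frac{1024}{759}$ ($F = \left(-1024\right) \frac{1}{759} = - \frac{1024}{759} \approx -1.3491$)
$u{\left(w \right)} = 16$ ($u{\left(w \right)} = \left(-4\right)^{2} = 16$)
$Y{\left(n,q \right)} = 16$
$G{\left(m \right)} = \frac{1}{- \frac{1024}{759} + m}$
$\left(G{\left(Y{\left(38,-26 \right)} \right)} + 2290995\right) \left(1954678 + 2206725\right) = \left(\frac{759}{-1024 + 759 \cdot 16} + 2290995\right) \left(1954678 + 2206725\right) = \left(\frac{759}{-1024 + 12144} + 2290995\right) 4161403 = \left(\frac{759}{11120} + 2290995\right) 4161403 = \frac{25475865159}{11120} \cdot 4161403 = \frac{106015341700258077}{11120}$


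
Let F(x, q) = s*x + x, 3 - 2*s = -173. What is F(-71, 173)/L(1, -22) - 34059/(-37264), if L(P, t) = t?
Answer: 118110257/409904 ≈ 288.14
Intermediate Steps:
s = 88 (s = 3/2 - ½*(-173) = 3/2 + 173/2 = 88)
F(x, q) = 89*x (F(x, q) = 88*x + x = 89*x)
F(-71, 173)/L(1, -22) - 34059/(-37264) = (89*(-71))/(-22) - 34059/(-37264) = -6319*(-1/22) - 34059*(-1/37264) = 6319/22 + 34059/37264 = 118110257/409904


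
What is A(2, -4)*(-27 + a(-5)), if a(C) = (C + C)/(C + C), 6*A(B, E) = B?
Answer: -26/3 ≈ -8.6667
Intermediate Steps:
A(B, E) = B/6
a(C) = 1 (a(C) = (2*C)/((2*C)) = (2*C)*(1/(2*C)) = 1)
A(2, -4)*(-27 + a(-5)) = ((⅙)*2)*(-27 + 1) = (⅓)*(-26) = -26/3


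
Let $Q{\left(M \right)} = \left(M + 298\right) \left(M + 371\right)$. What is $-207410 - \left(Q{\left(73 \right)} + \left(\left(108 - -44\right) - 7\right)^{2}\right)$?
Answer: $-393159$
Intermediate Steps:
$Q{\left(M \right)} = \left(298 + M\right) \left(371 + M\right)$
$-207410 - \left(Q{\left(73 \right)} + \left(\left(108 - -44\right) - 7\right)^{2}\right) = -207410 - \left(\left(110558 + 73^{2} + 669 \cdot 73\right) + \left(\left(108 - -44\right) - 7\right)^{2}\right) = -207410 - \left(\left(110558 + 5329 + 48837\right) + \left(\left(108 + 44\right) - 7\right)^{2}\right) = -207410 - \left(164724 + \left(152 - 7\right)^{2}\right) = -207410 - \left(164724 + 145^{2}\right) = -207410 - \left(164724 + 21025\right) = -207410 - 185749 = -393159$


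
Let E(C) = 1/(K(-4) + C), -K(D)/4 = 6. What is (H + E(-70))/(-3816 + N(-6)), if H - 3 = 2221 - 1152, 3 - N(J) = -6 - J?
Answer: -33589/119474 ≈ -0.28114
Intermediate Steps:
K(D) = -24 (K(D) = -4*6 = -24)
N(J) = 9 + J (N(J) = 3 - (-6 - J) = 3 + (6 + J) = 9 + J)
E(C) = 1/(-24 + C)
H = 1072 (H = 3 + (2221 - 1152) = 3 + 1069 = 1072)
(H + E(-70))/(-3816 + N(-6)) = (1072 + 1/(-24 - 70))/(-3816 + (9 - 6)) = (1072 + 1/(-94))/(-3816 + 3) = (1072 - 1/94)/(-3813) = (100767/94)*(-1/3813) = -33589/119474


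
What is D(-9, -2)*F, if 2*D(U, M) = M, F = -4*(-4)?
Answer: -16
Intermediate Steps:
F = 16
D(U, M) = M/2
D(-9, -2)*F = ((½)*(-2))*16 = -1*16 = -16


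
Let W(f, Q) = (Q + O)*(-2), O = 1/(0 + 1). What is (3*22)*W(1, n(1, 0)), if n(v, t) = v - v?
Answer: -132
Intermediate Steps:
n(v, t) = 0
O = 1 (O = 1/1 = 1)
W(f, Q) = -2 - 2*Q (W(f, Q) = (Q + 1)*(-2) = (1 + Q)*(-2) = -2 - 2*Q)
(3*22)*W(1, n(1, 0)) = (3*22)*(-2 - 2*0) = 66*(-2 + 0) = 66*(-2) = -132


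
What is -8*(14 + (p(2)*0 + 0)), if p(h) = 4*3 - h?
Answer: -112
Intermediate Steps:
p(h) = 12 - h
-8*(14 + (p(2)*0 + 0)) = -8*(14 + ((12 - 1*2)*0 + 0)) = -8*(14 + ((12 - 2)*0 + 0)) = -8*(14 + (10*0 + 0)) = -8*(14 + (0 + 0)) = -8*(14 + 0) = -8*14 = -112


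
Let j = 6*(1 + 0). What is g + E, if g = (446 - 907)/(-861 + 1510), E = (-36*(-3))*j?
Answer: 420091/649 ≈ 647.29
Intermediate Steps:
j = 6 (j = 6*1 = 6)
E = 648 (E = -36*(-3)*6 = 108*6 = 648)
g = -461/649 ≈ -0.71032
g + E = -461/649 + 648 = 420091/649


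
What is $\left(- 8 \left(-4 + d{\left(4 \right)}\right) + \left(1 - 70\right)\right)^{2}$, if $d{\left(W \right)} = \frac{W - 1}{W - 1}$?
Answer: $2025$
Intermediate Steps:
$d{\left(W \right)} = 1$ ($d{\left(W \right)} = \frac{-1 + W}{-1 + W} = 1$)
$\left(- 8 \left(-4 + d{\left(4 \right)}\right) + \left(1 - 70\right)\right)^{2} = \left(- 8 \left(-4 + 1\right) + \left(1 - 70\right)\right)^{2} = \left(\left(-8\right) \left(-3\right) + \left(1 - 70\right)\right)^{2} = \left(24 - 69\right)^{2} = \left(-45\right)^{2} = 2025$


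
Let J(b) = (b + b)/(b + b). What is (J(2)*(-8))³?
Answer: -512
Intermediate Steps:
J(b) = 1 (J(b) = (2*b)/((2*b)) = (2*b)*(1/(2*b)) = 1)
(J(2)*(-8))³ = (1*(-8))³ = (-8)³ = -512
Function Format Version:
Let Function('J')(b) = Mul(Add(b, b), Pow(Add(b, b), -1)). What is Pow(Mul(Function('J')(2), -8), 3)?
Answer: -512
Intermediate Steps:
Function('J')(b) = 1 (Function('J')(b) = Mul(Mul(2, b), Pow(Mul(2, b), -1)) = Mul(Mul(2, b), Mul(Rational(1, 2), Pow(b, -1))) = 1)
Pow(Mul(Function('J')(2), -8), 3) = Pow(Mul(1, -8), 3) = Pow(-8, 3) = -512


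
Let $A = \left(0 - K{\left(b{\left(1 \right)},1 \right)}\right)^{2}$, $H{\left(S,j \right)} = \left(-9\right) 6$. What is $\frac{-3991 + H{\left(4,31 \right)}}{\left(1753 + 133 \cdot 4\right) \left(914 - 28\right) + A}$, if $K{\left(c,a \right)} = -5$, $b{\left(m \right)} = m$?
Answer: $- \frac{809}{404907} \approx -0.001998$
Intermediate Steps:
$H{\left(S,j \right)} = -54$
$A = 25$ ($A = \left(0 - -5\right)^{2} = \left(0 + 5\right)^{2} = 5^{2} = 25$)
$\frac{-3991 + H{\left(4,31 \right)}}{\left(1753 + 133 \cdot 4\right) \left(914 - 28\right) + A} = \frac{-3991 - 54}{\left(1753 + 133 \cdot 4\right) \left(914 - 28\right) + 25} = - \frac{4045}{\left(1753 + 532\right) 886 + 25} = - \frac{4045}{2285 \cdot 886 + 25} = - \frac{4045}{2024510 + 25} = - \frac{4045}{2024535} = \left(-4045\right) \frac{1}{2024535} = - \frac{809}{404907}$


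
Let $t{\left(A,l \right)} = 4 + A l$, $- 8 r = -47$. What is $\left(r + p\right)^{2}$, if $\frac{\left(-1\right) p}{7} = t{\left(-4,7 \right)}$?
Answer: $\frac{1934881}{64} \approx 30233.0$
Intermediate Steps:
$r = \frac{47}{8}$ ($r = \left(- \frac{1}{8}\right) \left(-47\right) = \frac{47}{8} \approx 5.875$)
$p = 168$ ($p = - 7 \left(4 - 28\right) = \left(-7\right) \left(-24\right) = 168$)
$\left(r + p\right)^{2} = \left(\frac{47}{8} + 168\right)^{2} = \left(\frac{1391}{8}\right)^{2} = \frac{1934881}{64}$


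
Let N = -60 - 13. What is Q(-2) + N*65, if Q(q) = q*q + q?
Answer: -4743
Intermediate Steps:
Q(q) = q + q**2 (Q(q) = q**2 + q = q + q**2)
N = -73
Q(-2) + N*65 = -2*(1 - 2) - 73*65 = -2*(-1) - 4745 = 2 - 4745 = -4743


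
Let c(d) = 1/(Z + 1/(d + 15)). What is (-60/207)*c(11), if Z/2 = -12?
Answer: 520/42987 ≈ 0.012097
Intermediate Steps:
Z = -24 (Z = 2*(-12) = -24)
c(d) = 1/(-24 + 1/(15 + d)) (c(d) = 1/(-24 + 1/(d + 15)) = 1/(-24 + 1/(15 + d)))
(-60/207)*c(11) = (-60/207)*((-15 - 1*11)/(359 + 24*11)) = (-60*1/207)*((-15 - 11)/(359 + 264)) = -20*(-26)/(69*623) = -20*(-26)/42987 = -20/69*(-26/623) = 520/42987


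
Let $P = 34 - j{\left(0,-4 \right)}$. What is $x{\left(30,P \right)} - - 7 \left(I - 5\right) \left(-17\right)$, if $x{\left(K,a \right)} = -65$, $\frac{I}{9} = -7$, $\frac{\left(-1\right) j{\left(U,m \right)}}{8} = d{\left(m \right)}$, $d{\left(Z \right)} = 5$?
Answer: $8027$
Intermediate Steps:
$j{\left(U,m \right)} = -40$ ($j{\left(U,m \right)} = \left(-8\right) 5 = -40$)
$P = 74$ ($P = 34 - -40 = 34 + 40 = 74$)
$I = -63$ ($I = 9 \left(-7\right) = -63$)
$x{\left(30,P \right)} - - 7 \left(I - 5\right) \left(-17\right) = -65 - - 7 \left(-63 - 5\right) \left(-17\right) = -65 - \left(-7\right) \left(-68\right) \left(-17\right) = -65 - 476 \left(-17\right) = -65 - -8092 = -65 + 8092 = 8027$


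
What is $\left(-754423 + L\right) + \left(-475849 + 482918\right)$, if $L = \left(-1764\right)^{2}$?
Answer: $2364342$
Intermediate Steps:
$L = 3111696$
$\left(-754423 + L\right) + \left(-475849 + 482918\right) = \left(-754423 + 3111696\right) + \left(-475849 + 482918\right) = 2357273 + 7069 = 2364342$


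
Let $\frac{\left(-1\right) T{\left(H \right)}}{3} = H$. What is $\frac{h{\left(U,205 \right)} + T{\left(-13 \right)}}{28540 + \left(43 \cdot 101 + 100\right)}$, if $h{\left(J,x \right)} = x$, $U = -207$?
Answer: $\frac{244}{32983} \approx 0.0073977$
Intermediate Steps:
$T{\left(H \right)} = - 3 H$
$\frac{h{\left(U,205 \right)} + T{\left(-13 \right)}}{28540 + \left(43 \cdot 101 + 100\right)} = \frac{205 - -39}{28540 + \left(43 \cdot 101 + 100\right)} = \frac{205 + 39}{28540 + \left(4343 + 100\right)} = \frac{244}{28540 + 4443} = \frac{244}{32983}$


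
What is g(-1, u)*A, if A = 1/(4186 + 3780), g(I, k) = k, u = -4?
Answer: -2/3983 ≈ -0.00050213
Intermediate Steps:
A = 1/7966 ≈ 0.00012553
g(-1, u)*A = -4*1/7966 = -2/3983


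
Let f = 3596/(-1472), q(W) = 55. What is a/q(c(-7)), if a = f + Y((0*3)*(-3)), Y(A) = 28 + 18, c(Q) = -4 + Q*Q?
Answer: 16029/20240 ≈ 0.79195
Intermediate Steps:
c(Q) = -4 + Q**2
Y(A) = 46
f = -899/368 (f = 3596*(-1/1472) = -899/368 ≈ -2.4429)
a = 16029/368 (a = -899/368 + 46 = 16029/368 ≈ 43.557)
a/q(c(-7)) = (16029/368)/55 = (16029/368)*(1/55) = 16029/20240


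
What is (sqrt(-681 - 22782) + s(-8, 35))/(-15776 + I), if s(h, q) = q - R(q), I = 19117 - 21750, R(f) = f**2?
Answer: 1190/18409 - 3*I*sqrt(2607)/18409 ≈ 0.064642 - 0.0083207*I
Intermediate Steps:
I = -2633
s(h, q) = q - q**2
(sqrt(-681 - 22782) + s(-8, 35))/(-15776 + I) = (sqrt(-681 - 22782) + 35*(1 - 1*35))/(-15776 - 2633) = (sqrt(-23463) + 35*(1 - 35))/(-18409) = (3*I*sqrt(2607) + 35*(-34))*(-1/18409) = (3*I*sqrt(2607) - 1190)*(-1/18409) = (-1190 + 3*I*sqrt(2607))*(-1/18409) = 1190/18409 - 3*I*sqrt(2607)/18409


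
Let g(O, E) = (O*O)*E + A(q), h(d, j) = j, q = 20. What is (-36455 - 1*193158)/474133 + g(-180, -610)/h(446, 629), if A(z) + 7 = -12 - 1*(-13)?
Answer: -9370911883375/298229657 ≈ -31422.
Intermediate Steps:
A(z) = -6 (A(z) = -7 + (-12 - 1*(-13)) = -7 + (-12 + 13) = -7 + 1 = -6)
g(O, E) = -6 + E*O**2 (g(O, E) = (O*O)*E - 6 = O**2*E - 6 = E*O**2 - 6 = -6 + E*O**2)
(-36455 - 1*193158)/474133 + g(-180, -610)/h(446, 629) = (-36455 - 1*193158)/474133 + (-6 - 610*(-180)**2)/629 = (-36455 - 193158)*(1/474133) + (-6 - 610*32400)*(1/629) = -229613*1/474133 + (-6 - 19764000)*(1/629) = -229613/474133 - 19764006*1/629 = -229613/474133 - 19764006/629 = -9370911883375/298229657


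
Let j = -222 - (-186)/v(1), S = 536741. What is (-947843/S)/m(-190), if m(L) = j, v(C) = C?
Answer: 947843/19322676 ≈ 0.049053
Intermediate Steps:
j = -36 (j = -222 - (-186)/1 = -222 - (-186) = -222 - 1*(-186) = -222 + 186 = -36)
m(L) = -36
(-947843/S)/m(-190) = -947843/536741/(-36) = -947843*1/536741*(-1/36) = -947843/536741*(-1/36) = 947843/19322676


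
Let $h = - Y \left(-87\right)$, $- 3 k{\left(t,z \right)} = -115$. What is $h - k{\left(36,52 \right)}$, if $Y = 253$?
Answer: $\frac{65918}{3} \approx 21973.0$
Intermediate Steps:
$k{\left(t,z \right)} = \frac{115}{3}$ ($k{\left(t,z \right)} = \left(- \frac{1}{3}\right) \left(-115\right) = \frac{115}{3}$)
$h = 22011$ ($h = - 253 \left(-87\right) = \left(-1\right) \left(-22011\right) = 22011$)
$h - k{\left(36,52 \right)} = 22011 - \frac{115}{3} = \frac{65918}{3}$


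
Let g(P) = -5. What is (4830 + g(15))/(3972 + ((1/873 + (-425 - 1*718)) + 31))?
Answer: 4212225/2496781 ≈ 1.6871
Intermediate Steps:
(4830 + g(15))/(3972 + ((1/873 + (-425 - 1*718)) + 31)) = (4830 - 5)/(3972 + ((1/873 + (-425 - 1*718)) + 31)) = 4825/(3972 + ((1/873 + (-425 - 718)) + 31)) = 4825/(3972 + ((1/873 - 1143) + 31)) = 4825/(3972 + (-997838/873 + 31)) = 4825/(3972 - 970775/873) = 4825/(2496781/873) = 4825*(873/2496781) = 4212225/2496781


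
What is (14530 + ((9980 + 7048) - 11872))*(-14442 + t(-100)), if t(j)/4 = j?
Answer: -292179612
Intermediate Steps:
t(j) = 4*j
(14530 + ((9980 + 7048) - 11872))*(-14442 + t(-100)) = (14530 + ((9980 + 7048) - 11872))*(-14442 + 4*(-100)) = (14530 + (17028 - 11872))*(-14442 - 400) = (14530 + 5156)*(-14842) = 19686*(-14842) = -292179612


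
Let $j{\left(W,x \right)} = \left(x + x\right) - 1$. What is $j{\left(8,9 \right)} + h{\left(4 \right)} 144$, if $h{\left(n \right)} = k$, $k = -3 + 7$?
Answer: $593$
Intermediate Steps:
$j{\left(W,x \right)} = -1 + 2 x$ ($j{\left(W,x \right)} = 2 x - 1 = -1 + 2 x$)
$k = 4$
$h{\left(n \right)} = 4$
$j{\left(8,9 \right)} + h{\left(4 \right)} 144 = \left(-1 + 2 \cdot 9\right) + 4 \cdot 144 = \left(-1 + 18\right) + 576 = 17 + 576 = 593$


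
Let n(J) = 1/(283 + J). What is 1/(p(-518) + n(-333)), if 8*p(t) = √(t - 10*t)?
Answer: 400/1456867 + 7500*√518/1456867 ≈ 0.11744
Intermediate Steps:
p(t) = 3*√(-t)/8 (p(t) = √(t - 10*t)/8 = √(-9*t)/8 = (3*√(-t))/8 = 3*√(-t)/8)
1/(p(-518) + n(-333)) = 1/(3*√(-1*(-518))/8 + 1/(283 - 333)) = 1/(3*√518/8 + 1/(-50)) = 1/(3*√518/8 - 1/50) = 1/(-1/50 + 3*√518/8)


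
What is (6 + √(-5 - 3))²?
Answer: 28 + 24*I*√2 ≈ 28.0 + 33.941*I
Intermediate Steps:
(6 + √(-5 - 3))² = (6 + √(-8))² = (6 + 2*I*√2)²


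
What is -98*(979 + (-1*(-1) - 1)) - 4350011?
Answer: -4445953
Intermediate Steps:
-98*(979 + (-1*(-1) - 1)) - 4350011 = -98*(979 + (1 - 1)) - 4350011 = -98*(979 + 0) - 4350011 = -98*979 - 4350011 = -95942 - 4350011 = -4445953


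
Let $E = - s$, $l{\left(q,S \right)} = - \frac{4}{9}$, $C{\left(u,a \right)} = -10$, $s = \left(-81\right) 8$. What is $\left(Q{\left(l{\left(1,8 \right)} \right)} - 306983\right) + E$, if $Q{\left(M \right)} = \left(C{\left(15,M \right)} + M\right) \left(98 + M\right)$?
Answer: $- \frac{24895667}{81} \approx -3.0735 \cdot 10^{5}$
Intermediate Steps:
$s = -648$
$l{\left(q,S \right)} = - \frac{4}{9}$ ($l{\left(q,S \right)} = \left(-4\right) \frac{1}{9} = - \frac{4}{9}$)
$Q{\left(M \right)} = \left(-10 + M\right) \left(98 + M\right)$
$E = 648$ ($E = \left(-1\right) \left(-648\right) = 648$)
$\left(Q{\left(l{\left(1,8 \right)} \right)} - 306983\right) + E = \left(\left(-980 + \left(- \frac{4}{9}\right)^{2} + 88 \left(- \frac{4}{9}\right)\right) - 306983\right) + 648 = \left(\left(-980 + \frac{16}{81} - \frac{352}{9}\right) - 306983\right) + 648 = \left(- \frac{82532}{81} - 306983\right) + 648 = - \frac{24948155}{81} + 648 = - \frac{24895667}{81}$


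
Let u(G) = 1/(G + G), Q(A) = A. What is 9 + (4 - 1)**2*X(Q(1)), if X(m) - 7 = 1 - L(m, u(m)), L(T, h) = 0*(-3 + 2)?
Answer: 81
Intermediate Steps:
u(G) = 1/(2*G)
L(T, h) = 0 (L(T, h) = 0*(-1) = 0)
X(m) = 8 (X(m) = 7 + (1 - 1*0) = 7 + (1 + 0) = 7 + 1 = 8)
9 + (4 - 1)**2*X(Q(1)) = 9 + (4 - 1)**2*8 = 9 + 3**2*8 = 9 + 9*8 = 9 + 72 = 81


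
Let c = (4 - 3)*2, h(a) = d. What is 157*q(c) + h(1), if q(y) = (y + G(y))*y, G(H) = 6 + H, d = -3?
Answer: 3137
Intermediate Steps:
h(a) = -3
c = 2 (c = 1*2 = 2)
q(y) = y*(6 + 2*y) (q(y) = (y + (6 + y))*y = (6 + 2*y)*y = y*(6 + 2*y))
157*q(c) + h(1) = 157*(2*2*(3 + 2)) - 3 = 157*(2*2*5) - 3 = 157*20 - 3 = 3140 - 3 = 3137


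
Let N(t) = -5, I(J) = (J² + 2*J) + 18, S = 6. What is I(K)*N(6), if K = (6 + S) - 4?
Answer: -490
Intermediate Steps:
K = 8 (K = (6 + 6) - 4 = 12 - 4 = 8)
I(J) = 18 + J² + 2*J
I(K)*N(6) = (18 + 8² + 2*8)*(-5) = (18 + 64 + 16)*(-5) = 98*(-5) = -490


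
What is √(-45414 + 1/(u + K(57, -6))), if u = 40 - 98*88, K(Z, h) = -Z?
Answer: 5*I*√135636869695/8641 ≈ 213.11*I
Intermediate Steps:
u = -8584 (u = 40 - 8624 = -8584)
√(-45414 + 1/(u + K(57, -6))) = √(-45414 + 1/(-8584 - 1*57)) = √(-45414 + 1/(-8584 - 57)) = √(-45414 + 1/(-8641)) = √(-45414 - 1/8641) = √(-392422375/8641) = 5*I*√135636869695/8641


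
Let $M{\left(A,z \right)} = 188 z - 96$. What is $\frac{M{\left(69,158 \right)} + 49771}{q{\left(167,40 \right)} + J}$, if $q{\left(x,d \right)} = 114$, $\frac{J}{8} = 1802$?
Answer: $\frac{79379}{14530} \approx 5.4631$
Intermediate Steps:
$J = 14416$ ($J = 8 \cdot 1802 = 14416$)
$M{\left(A,z \right)} = -96 + 188 z$
$\frac{M{\left(69,158 \right)} + 49771}{q{\left(167,40 \right)} + J} = \frac{\left(-96 + 188 \cdot 158\right) + 49771}{114 + 14416} = \frac{\left(-96 + 29704\right) + 49771}{14530} = \left(29608 + 49771\right) \frac{1}{14530} = 79379 \cdot \frac{1}{14530} = \frac{79379}{14530}$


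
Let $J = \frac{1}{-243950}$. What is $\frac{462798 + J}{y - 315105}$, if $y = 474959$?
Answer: $\frac{112899572099}{38996383300} \approx 2.8951$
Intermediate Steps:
$J = - \frac{1}{243950} \approx -4.0992 \cdot 10^{-6}$
$\frac{462798 + J}{y - 315105} = \frac{462798 - \frac{1}{243950}}{474959 - 315105} = \frac{112899572099}{243950 \cdot 159854} = \frac{112899572099}{243950} \cdot \frac{1}{159854} = \frac{112899572099}{38996383300}$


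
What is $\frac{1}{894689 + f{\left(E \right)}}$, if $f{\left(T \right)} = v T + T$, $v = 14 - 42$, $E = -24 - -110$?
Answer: $\frac{1}{892367} \approx 1.1206 \cdot 10^{-6}$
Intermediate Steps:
$E = 86$ ($E = -24 + 110 = 86$)
$v = -28$ ($v = 14 - 42 = -28$)
$f{\left(T \right)} = - 27 T$ ($f{\left(T \right)} = - 28 T + T = - 27 T$)
$\frac{1}{894689 + f{\left(E \right)}} = \frac{1}{894689 - 2322} = \frac{1}{892367}$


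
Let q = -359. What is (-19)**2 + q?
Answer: 2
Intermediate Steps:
(-19)**2 + q = (-19)**2 - 359 = 361 - 359 = 2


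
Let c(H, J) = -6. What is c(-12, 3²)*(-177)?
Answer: 1062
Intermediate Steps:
c(-12, 3²)*(-177) = -6*(-177) = 1062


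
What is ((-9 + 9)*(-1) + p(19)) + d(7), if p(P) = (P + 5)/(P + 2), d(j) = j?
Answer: 57/7 ≈ 8.1429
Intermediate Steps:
p(P) = (5 + P)/(2 + P)
((-9 + 9)*(-1) + p(19)) + d(7) = ((-9 + 9)*(-1) + (5 + 19)/(2 + 19)) + 7 = (0*(-1) + 24/21) + 7 = (0 + (1/21)*24) + 7 = (0 + 8/7) + 7 = 8/7 + 7 = 57/7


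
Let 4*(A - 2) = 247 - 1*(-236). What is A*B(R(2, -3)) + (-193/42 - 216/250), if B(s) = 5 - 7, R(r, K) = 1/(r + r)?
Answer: -658768/2625 ≈ -250.96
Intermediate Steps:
R(r, K) = 1/(2*r)
B(s) = -2
A = 491/4 (A = 2 + (247 - 1*(-236))/4 = 2 + (247 + 236)/4 = 2 + (1/4)*483 = 2 + 483/4 = 491/4 ≈ 122.75)
A*B(R(2, -3)) + (-193/42 - 216/250) = (491/4)*(-2) + (-193/42 - 216/250) = -491/2 + (-193*1/42 - 216*1/250) = -491/2 + (-193/42 - 108/125) = -491/2 - 28661/5250 = -658768/2625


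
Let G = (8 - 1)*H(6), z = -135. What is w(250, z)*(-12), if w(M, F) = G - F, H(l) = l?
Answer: -2124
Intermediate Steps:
G = 42 (G = (8 - 1)*6 = 7*6 = 42)
w(M, F) = 42 - F
w(250, z)*(-12) = (42 - 1*(-135))*(-12) = (42 + 135)*(-12) = 177*(-12) = -2124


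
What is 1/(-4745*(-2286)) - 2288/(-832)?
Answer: 59658887/21694140 ≈ 2.7500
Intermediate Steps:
1/(-4745*(-2286)) - 2288/(-832) = -1/4745*(-1/2286) - 2288*(-1/832) = 1/10847070 + 11/4 = 59658887/21694140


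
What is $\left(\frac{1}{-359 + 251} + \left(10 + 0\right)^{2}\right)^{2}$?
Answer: $\frac{116618401}{11664} \approx 9998.1$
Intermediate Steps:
$\left(\frac{1}{-359 + 251} + \left(10 + 0\right)^{2}\right)^{2} = \left(\frac{1}{-108} + 10^{2}\right)^{2} = \left(- \frac{1}{108} + 100\right)^{2} = \left(\frac{10799}{108}\right)^{2} = \frac{116618401}{11664}$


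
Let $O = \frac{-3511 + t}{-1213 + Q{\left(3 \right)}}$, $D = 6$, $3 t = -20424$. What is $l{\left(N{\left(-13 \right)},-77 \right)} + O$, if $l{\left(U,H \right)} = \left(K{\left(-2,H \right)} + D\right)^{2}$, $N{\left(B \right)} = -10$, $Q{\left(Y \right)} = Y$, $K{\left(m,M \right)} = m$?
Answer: $\frac{29679}{1210} \approx 24.528$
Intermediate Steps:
$t = -6808$ ($t = \frac{1}{3} \left(-20424\right) = -6808$)
$l{\left(U,H \right)} = 16$ ($l{\left(U,H \right)} = \left(-2 + 6\right)^{2} = 4^{2} = 16$)
$O = \frac{10319}{1210}$ ($O = \frac{-3511 - 6808}{-1213 + 3} = - \frac{10319}{-1210} = \left(-10319\right) \left(- \frac{1}{1210}\right) = \frac{10319}{1210} \approx 8.5281$)
$l{\left(N{\left(-13 \right)},-77 \right)} + O = 16 + \frac{10319}{1210} = \frac{29679}{1210}$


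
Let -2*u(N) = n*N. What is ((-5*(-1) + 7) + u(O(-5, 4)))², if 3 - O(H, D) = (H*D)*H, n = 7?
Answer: 494209/4 ≈ 1.2355e+5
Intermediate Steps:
O(H, D) = 3 - D*H² (O(H, D) = 3 - H*D*H = 3 - D*H*H = 3 - D*H²)
u(N) = -7*N/2
((-5*(-1) + 7) + u(O(-5, 4)))² = ((-5*(-1) + 7) - 7*(3 - 1*4*(-5)²)/2)² = ((5 + 7) - 7*(3 - 1*4*25)/2)² = (12 - 7*(3 - 100)/2)² = (12 - 7/2*(-97))² = (12 + 679/2)² = (703/2)² = 494209/4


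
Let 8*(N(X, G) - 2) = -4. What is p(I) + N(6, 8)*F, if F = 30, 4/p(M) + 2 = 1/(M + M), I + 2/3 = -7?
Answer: 4091/95 ≈ 43.063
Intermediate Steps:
I = -23/3 (I = -⅔ - 7 = -23/3 ≈ -7.6667)
N(X, G) = 3/2 (N(X, G) = 2 + (⅛)*(-4) = 2 - ½ = 3/2)
p(M) = 4/(-2 + 1/(2*M)) (p(M) = 4/(-2 + 1/(M + M)) = 4/(-2 + 1/(2*M)))
p(I) + N(6, 8)*F = -8*(-23/3)/(-1 + 4*(-23/3)) + (3/2)*30 = -8*(-23/3)/(-1 - 92/3) + 45 = -8*(-23/3)/(-95/3) + 45 = -8*(-23/3)*(-3/95) + 45 = -184/95 + 45 = 4091/95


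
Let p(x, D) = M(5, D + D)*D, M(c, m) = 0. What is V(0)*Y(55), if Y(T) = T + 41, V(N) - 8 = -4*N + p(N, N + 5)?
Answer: 768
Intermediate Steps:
p(x, D) = 0 (p(x, D) = 0*D = 0)
V(N) = 8 - 4*N (V(N) = 8 + (-4*N + 0) = 8 - 4*N)
Y(T) = 41 + T
V(0)*Y(55) = (8 - 4*0)*(41 + 55) = (8 + 0)*96 = 8*96 = 768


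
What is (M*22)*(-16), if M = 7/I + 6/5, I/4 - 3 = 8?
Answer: -2392/5 ≈ -478.40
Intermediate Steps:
I = 44 (I = 12 + 4*8 = 12 + 32 = 44)
M = 299/220 (M = 7/44 + 6/5 = 299/220 ≈ 1.3591)
(M*22)*(-16) = ((299/220)*22)*(-16) = (299/10)*(-16) = -2392/5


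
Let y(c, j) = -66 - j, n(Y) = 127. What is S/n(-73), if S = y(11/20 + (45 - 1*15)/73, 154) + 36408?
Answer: 36188/127 ≈ 284.94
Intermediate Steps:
S = 36188 (S = (-66 - 1*154) + 36408 = (-66 - 154) + 36408 = -220 + 36408 = 36188)
S/n(-73) = 36188/127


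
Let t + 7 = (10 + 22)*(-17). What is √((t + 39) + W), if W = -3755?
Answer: I*√4267 ≈ 65.322*I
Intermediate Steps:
t = -551 (t = -7 + (10 + 22)*(-17) = -7 + 32*(-17) = -7 - 544 = -551)
√((t + 39) + W) = √((-551 + 39) - 3755) = √(-512 - 3755) = √(-4267) = I*√4267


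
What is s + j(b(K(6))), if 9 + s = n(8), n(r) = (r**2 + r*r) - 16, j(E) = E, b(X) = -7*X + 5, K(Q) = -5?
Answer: 143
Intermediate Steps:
b(X) = 5 - 7*X
n(r) = -16 + 2*r**2 (n(r) = (r**2 + r**2) - 16 = 2*r**2 - 16 = -16 + 2*r**2)
s = 103 (s = -9 + (-16 + 2*8**2) = -9 + (-16 + 2*64) = -9 + (-16 + 128) = -9 + 112 = 103)
s + j(b(K(6))) = 103 + (5 - 7*(-5)) = 103 + (5 + 35) = 103 + 40 = 143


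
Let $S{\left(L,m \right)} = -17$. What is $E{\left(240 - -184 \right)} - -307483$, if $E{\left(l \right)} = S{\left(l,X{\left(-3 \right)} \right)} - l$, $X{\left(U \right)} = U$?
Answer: $307042$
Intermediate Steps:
$E{\left(l \right)} = -17 - l$
$E{\left(240 - -184 \right)} - -307483 = \left(-17 - \left(240 - -184\right)\right) - -307483 = \left(-17 - \left(240 + 184\right)\right) + 307483 = \left(-17 - 424\right) + 307483 = -441 + 307483 = 307042$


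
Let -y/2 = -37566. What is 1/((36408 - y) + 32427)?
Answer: -1/6297 ≈ -0.00015881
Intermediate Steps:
y = 75132 (y = -2*(-37566) = 75132)
1/((36408 - y) + 32427) = 1/((36408 - 1*75132) + 32427) = 1/((36408 - 75132) + 32427) = 1/(-38724 + 32427) = 1/(-6297) = -1/6297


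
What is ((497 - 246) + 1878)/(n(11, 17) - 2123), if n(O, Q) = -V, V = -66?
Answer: -2129/2057 ≈ -1.0350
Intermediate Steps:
n(O, Q) = 66 (n(O, Q) = -1*(-66) = 66)
((497 - 246) + 1878)/(n(11, 17) - 2123) = ((497 - 246) + 1878)/(66 - 2123) = (251 + 1878)/(-2057) = 2129*(-1/2057) = -2129/2057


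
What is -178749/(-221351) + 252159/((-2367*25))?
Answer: -15079391578/4366148475 ≈ -3.4537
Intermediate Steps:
-178749/(-221351) + 252159/((-2367*25)) = -178749*(-1/221351) + 252159/(-59175) = 178749/221351 + 252159*(-1/59175) = 178749/221351 - 84053/19725 = -15079391578/4366148475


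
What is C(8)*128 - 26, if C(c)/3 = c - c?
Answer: -26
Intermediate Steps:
C(c) = 0 (C(c) = 3*(c - c) = 3*0 = 0)
C(8)*128 - 26 = 0*128 - 26 = 0 - 26 = -26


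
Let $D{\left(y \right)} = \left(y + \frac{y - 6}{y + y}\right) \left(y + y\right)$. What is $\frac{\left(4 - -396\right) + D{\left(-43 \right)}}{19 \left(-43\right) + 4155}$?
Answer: $\frac{4049}{3338} \approx 1.213$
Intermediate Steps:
$D{\left(y \right)} = 2 y \left(y + \frac{-6 + y}{2 y}\right)$ ($D{\left(y \right)} = \left(y + \frac{-6 + y}{2 y}\right) 2 y = 2 y \left(y + \frac{-6 + y}{2 y}\right)$)
$\frac{\left(4 - -396\right) + D{\left(-43 \right)}}{19 \left(-43\right) + 4155} = \frac{\left(4 - -396\right) - \left(49 - 3698\right)}{19 \left(-43\right) + 4155} = \frac{\left(4 + 396\right) - -3649}{-817 + 4155} = \frac{400 - -3649}{3338} = \left(400 + 3649\right) \frac{1}{3338} = 4049 \cdot \frac{1}{3338} = \frac{4049}{3338}$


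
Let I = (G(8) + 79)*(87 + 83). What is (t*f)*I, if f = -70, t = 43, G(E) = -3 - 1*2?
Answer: -37865800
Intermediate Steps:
G(E) = -5 (G(E) = -3 - 2 = -5)
I = 12580 (I = (-5 + 79)*(87 + 83) = 74*170 = 12580)
(t*f)*I = (43*(-70))*12580 = -3010*12580 = -37865800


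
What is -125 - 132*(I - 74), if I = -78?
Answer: 19939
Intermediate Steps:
-125 - 132*(I - 74) = -125 - 132*(-78 - 74) = -125 - 132*(-152) = -125 + 20064 = 19939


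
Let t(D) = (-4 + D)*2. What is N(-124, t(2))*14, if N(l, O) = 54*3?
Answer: 2268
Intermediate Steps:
t(D) = -8 + 2*D
N(l, O) = 162
N(-124, t(2))*14 = 162*14 = 2268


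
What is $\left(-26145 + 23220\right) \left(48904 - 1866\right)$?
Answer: $-137586150$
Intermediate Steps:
$\left(-26145 + 23220\right) \left(48904 - 1866\right) = \left(-2925\right) 47038 = -137586150$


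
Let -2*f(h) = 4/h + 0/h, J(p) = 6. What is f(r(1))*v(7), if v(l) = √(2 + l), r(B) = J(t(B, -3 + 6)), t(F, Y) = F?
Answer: -1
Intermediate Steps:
r(B) = 6
f(h) = -2/h (f(h) = -(4/h + 0/h)/2 = -(4/h + 0)/2 = -2/h)
f(r(1))*v(7) = (-2/6)*√(2 + 7) = (-2*⅙)*√9 = -⅓*3 = -1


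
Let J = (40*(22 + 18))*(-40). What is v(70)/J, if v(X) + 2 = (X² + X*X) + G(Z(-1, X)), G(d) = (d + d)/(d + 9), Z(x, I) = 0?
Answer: -4899/32000 ≈ -0.15309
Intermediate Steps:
G(d) = 2*d/(9 + d) (G(d) = (2*d)/(9 + d) = 2*d/(9 + d))
J = -64000 (J = (40*40)*(-40) = 1600*(-40) = -64000)
v(X) = -2 + 2*X² (v(X) = -2 + ((X² + X*X) + 2*0/(9 + 0)) = -2 + ((X² + X²) + 2*0/9) = -2 + (2*X² + 2*0*(⅑)) = -2 + (2*X² + 0) = -2 + 2*X²)
v(70)/J = (-2 + 2*70²)/(-64000) = (-2 + 2*4900)*(-1/64000) = (-2 + 9800)*(-1/64000) = 9798*(-1/64000) = -4899/32000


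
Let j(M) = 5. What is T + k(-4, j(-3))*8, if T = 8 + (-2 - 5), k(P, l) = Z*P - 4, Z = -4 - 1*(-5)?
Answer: -63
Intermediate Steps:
Z = 1 (Z = -4 + 5 = 1)
k(P, l) = -4 + P (k(P, l) = 1*P - 4 = P - 4 = -4 + P)
T = 1 (T = 8 - 7 = 1)
T + k(-4, j(-3))*8 = 1 + (-4 - 4)*8 = 1 - 8*8 = 1 - 64 = -63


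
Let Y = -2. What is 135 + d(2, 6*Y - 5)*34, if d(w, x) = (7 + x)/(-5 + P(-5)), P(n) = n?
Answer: 169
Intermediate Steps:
d(w, x) = -7/10 - x/10 (d(w, x) = (7 + x)/(-5 - 5) = (7 + x)/(-10) = (7 + x)*(-1/10) = -7/10 - x/10)
135 + d(2, 6*Y - 5)*34 = 135 + (-7/10 - (6*(-2) - 5)/10)*34 = 135 + (-7/10 - (-12 - 5)/10)*34 = 135 + (-7/10 - 1/10*(-17))*34 = 135 + (-7/10 + 17/10)*34 = 135 + 1*34 = 135 + 34 = 169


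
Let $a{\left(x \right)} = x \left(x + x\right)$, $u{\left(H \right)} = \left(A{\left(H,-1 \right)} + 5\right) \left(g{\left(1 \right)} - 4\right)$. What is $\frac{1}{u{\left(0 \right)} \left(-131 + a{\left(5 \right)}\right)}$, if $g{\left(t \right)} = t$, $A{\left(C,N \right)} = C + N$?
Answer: $\frac{1}{972} \approx 0.0010288$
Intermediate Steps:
$u{\left(H \right)} = -12 - 3 H$ ($u{\left(H \right)} = \left(\left(H - 1\right) + 5\right) \left(1 - 4\right) = \left(\left(-1 + H\right) + 5\right) \left(-3\right) = \left(4 + H\right) \left(-3\right) = -12 - 3 H$)
$a{\left(x \right)} = 2 x^{2}$ ($a{\left(x \right)} = x 2 x = 2 x^{2}$)
$\frac{1}{u{\left(0 \right)} \left(-131 + a{\left(5 \right)}\right)} = \frac{1}{\left(-12 - 0\right) \left(-131 + 2 \cdot 5^{2}\right)} = \frac{1}{\left(-12 + 0\right) \left(-131 + 2 \cdot 25\right)} = \frac{1}{\left(-12\right) \left(-131 + 50\right)} = \frac{1}{\left(-12\right) \left(-81\right)} = \frac{1}{972}$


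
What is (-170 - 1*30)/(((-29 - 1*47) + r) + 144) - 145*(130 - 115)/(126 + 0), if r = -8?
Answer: -865/42 ≈ -20.595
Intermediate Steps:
(-170 - 1*30)/(((-29 - 1*47) + r) + 144) - 145*(130 - 115)/(126 + 0) = (-170 - 1*30)/(((-29 - 1*47) - 8) + 144) - 145*(130 - 115)/(126 + 0) = (-170 - 30)/(((-29 - 47) - 8) + 144) - 145/(126/15) = -200/((-76 - 8) + 144) - 145/(126*(1/15)) = -200/(-84 + 144) - 145/42/5 = -200/60 - 145*5/42 = -200*1/60 - 725/42 = -10/3 - 725/42 = -865/42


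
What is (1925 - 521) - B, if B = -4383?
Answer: 5787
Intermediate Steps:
(1925 - 521) - B = (1925 - 521) - 1*(-4383) = 1404 + 4383 = 5787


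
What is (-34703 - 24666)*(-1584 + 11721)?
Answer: -601823553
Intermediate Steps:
(-34703 - 24666)*(-1584 + 11721) = -59369*10137 = -601823553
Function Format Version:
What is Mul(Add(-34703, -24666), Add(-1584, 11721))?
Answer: -601823553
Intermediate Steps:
Mul(Add(-34703, -24666), Add(-1584, 11721)) = Mul(-59369, 10137) = -601823553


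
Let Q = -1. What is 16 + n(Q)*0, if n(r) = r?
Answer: 16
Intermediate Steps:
16 + n(Q)*0 = 16 - 1*0 = 16 + 0 = 16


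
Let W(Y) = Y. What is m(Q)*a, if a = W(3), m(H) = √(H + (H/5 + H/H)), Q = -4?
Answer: 3*I*√95/5 ≈ 5.8481*I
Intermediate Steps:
m(H) = √(1 + 6*H/5) (m(H) = √(H + (H*(⅕) + 1)) = √(H + (H/5 + 1)) = √(H + (1 + H/5)) = √(1 + 6*H/5))
a = 3
m(Q)*a = (√(25 + 30*(-4))/5)*3 = (√(25 - 120)/5)*3 = (√(-95)/5)*3 = ((I*√95)/5)*3 = (I*√95/5)*3 = 3*I*√95/5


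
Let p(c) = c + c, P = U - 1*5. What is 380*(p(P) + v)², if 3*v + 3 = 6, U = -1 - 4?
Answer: 137180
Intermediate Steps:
U = -5
v = 1 (v = -1 + (⅓)*6 = -1 + 2 = 1)
P = -10 (P = -5 - 1*5 = -5 - 5 = -10)
p(c) = 2*c
380*(p(P) + v)² = 380*(2*(-10) + 1)² = 380*(-20 + 1)² = 380*(-19)² = 380*361 = 137180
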